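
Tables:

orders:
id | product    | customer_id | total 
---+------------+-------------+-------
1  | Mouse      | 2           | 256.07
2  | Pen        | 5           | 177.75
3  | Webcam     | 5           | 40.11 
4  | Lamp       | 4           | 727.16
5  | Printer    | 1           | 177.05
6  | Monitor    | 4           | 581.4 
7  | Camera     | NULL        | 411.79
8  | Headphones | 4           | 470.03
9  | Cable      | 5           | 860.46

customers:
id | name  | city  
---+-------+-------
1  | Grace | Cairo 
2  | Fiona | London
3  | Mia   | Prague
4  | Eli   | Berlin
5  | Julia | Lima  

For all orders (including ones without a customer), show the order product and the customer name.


LEFT JOIN keeps every row from orders (the left table); where customer_id has no match in customers, the customer columns become NULL. Walk through each order:
  - order 1 (Mouse): customer_id=2 -> matches Fiona
  - order 2 (Pen): customer_id=5 -> matches Julia
  - order 3 (Webcam): customer_id=5 -> matches Julia
  - order 4 (Lamp): customer_id=4 -> matches Eli
  - order 5 (Printer): customer_id=1 -> matches Grace
  - order 6 (Monitor): customer_id=4 -> matches Eli
  - order 7 (Camera): customer_id=NULL, no match -> kept with NULL
  - order 8 (Headphones): customer_id=4 -> matches Eli
  - order 9 (Cable): customer_id=5 -> matches Julia
All 9 rows appear; 1 has NULL customer.

SQL:
SELECT a.product, b.name AS customer
FROM orders a
LEFT JOIN customers b ON a.customer_id = b.id

Result:
product    | customer
-----------+---------
Mouse      | Fiona   
Pen        | Julia   
Webcam     | Julia   
Lamp       | Eli     
Printer    | Grace   
Monitor    | Eli     
Camera     | NULL    
Headphones | Eli     
Cable      | Julia   


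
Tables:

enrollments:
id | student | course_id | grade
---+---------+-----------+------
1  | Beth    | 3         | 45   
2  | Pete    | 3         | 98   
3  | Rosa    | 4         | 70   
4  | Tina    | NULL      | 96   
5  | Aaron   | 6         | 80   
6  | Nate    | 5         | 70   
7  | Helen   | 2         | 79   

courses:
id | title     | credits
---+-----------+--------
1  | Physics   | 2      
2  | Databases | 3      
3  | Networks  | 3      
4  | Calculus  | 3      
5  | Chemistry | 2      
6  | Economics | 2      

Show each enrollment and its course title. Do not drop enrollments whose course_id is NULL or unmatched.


LEFT JOIN keeps every row from enrollments (the left table); where course_id has no match in courses, the course columns become NULL. Walk through each enrollment:
  - enrollment 1 (Beth): course_id=3 -> matches Networks
  - enrollment 2 (Pete): course_id=3 -> matches Networks
  - enrollment 3 (Rosa): course_id=4 -> matches Calculus
  - enrollment 4 (Tina): course_id=NULL, no match -> kept with NULL
  - enrollment 5 (Aaron): course_id=6 -> matches Economics
  - enrollment 6 (Nate): course_id=5 -> matches Chemistry
  - enrollment 7 (Helen): course_id=2 -> matches Databases
All 7 rows appear; 1 has NULL course.

SQL:
SELECT a.student, b.title AS course
FROM enrollments a
LEFT JOIN courses b ON a.course_id = b.id

Result:
student | course   
--------+----------
Beth    | Networks 
Pete    | Networks 
Rosa    | Calculus 
Tina    | NULL     
Aaron   | Economics
Nate    | Chemistry
Helen   | Databases


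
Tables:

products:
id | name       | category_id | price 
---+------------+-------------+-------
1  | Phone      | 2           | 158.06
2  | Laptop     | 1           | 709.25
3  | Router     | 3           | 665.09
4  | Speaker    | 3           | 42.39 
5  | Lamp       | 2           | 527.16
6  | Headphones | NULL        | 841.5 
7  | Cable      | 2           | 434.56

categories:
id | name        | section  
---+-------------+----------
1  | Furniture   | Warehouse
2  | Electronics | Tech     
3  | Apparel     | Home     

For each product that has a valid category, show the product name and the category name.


INNER JOIN keeps only products rows whose category_id matches an id in categories. Walk through each product:
  - product 1 (Phone): category_id=2 -> matches Electronics
  - product 2 (Laptop): category_id=1 -> matches Furniture
  - product 3 (Router): category_id=3 -> matches Apparel
  - product 4 (Speaker): category_id=3 -> matches Apparel
  - product 5 (Lamp): category_id=2 -> matches Electronics
  - product 6 (Headphones): category_id=NULL, no match -> dropped
  - product 7 (Cable): category_id=2 -> matches Electronics
So 1 of 7 rows is dropped.

SQL:
SELECT a.name, b.name AS category
FROM products a
INNER JOIN categories b ON a.category_id = b.id

Result:
name    | category   
--------+------------
Phone   | Electronics
Laptop  | Furniture  
Router  | Apparel    
Speaker | Apparel    
Lamp    | Electronics
Cable   | Electronics


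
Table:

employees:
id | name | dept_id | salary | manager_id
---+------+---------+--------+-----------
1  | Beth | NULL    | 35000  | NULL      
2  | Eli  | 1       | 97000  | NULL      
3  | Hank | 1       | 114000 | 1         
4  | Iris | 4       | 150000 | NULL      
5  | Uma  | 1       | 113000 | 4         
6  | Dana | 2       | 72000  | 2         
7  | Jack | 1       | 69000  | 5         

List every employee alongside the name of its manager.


This is a self-join: employees is joined to a second copy of itself, matching each row's manager_id to another row's id. Use LEFT JOIN so rows with manager_id=NULL are kept.
  - employee 1 (Beth): manager_id=NULL -> NULL
  - employee 2 (Eli): manager_id=NULL -> NULL
  - employee 3 (Hank): manager_id=1 -> Beth
  - employee 4 (Iris): manager_id=NULL -> NULL
  - employee 5 (Uma): manager_id=4 -> Iris
  - employee 6 (Dana): manager_id=2 -> Eli
  - employee 7 (Jack): manager_id=5 -> Uma

SQL:
SELECT a.name AS item, b.name AS manager
FROM employees a
LEFT JOIN employees b ON a.manager_id = b.id

Result:
item | manager
-----+--------
Beth | NULL   
Eli  | NULL   
Hank | Beth   
Iris | NULL   
Uma  | Iris   
Dana | Eli    
Jack | Uma    


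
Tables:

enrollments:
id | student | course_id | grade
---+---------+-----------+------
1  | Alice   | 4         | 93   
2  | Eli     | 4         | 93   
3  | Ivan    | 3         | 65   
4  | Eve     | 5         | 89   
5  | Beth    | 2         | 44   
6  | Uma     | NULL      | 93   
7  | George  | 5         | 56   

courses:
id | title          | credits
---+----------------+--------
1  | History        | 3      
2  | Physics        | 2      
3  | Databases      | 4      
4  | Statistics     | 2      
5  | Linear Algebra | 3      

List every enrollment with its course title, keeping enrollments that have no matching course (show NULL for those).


LEFT JOIN keeps every row from enrollments (the left table); where course_id has no match in courses, the course columns become NULL. Walk through each enrollment:
  - enrollment 1 (Alice): course_id=4 -> matches Statistics
  - enrollment 2 (Eli): course_id=4 -> matches Statistics
  - enrollment 3 (Ivan): course_id=3 -> matches Databases
  - enrollment 4 (Eve): course_id=5 -> matches Linear Algebra
  - enrollment 5 (Beth): course_id=2 -> matches Physics
  - enrollment 6 (Uma): course_id=NULL, no match -> kept with NULL
  - enrollment 7 (George): course_id=5 -> matches Linear Algebra
All 7 rows appear; 1 has NULL course.

SQL:
SELECT a.student, b.title AS course
FROM enrollments a
LEFT JOIN courses b ON a.course_id = b.id

Result:
student | course        
--------+---------------
Alice   | Statistics    
Eli     | Statistics    
Ivan    | Databases     
Eve     | Linear Algebra
Beth    | Physics       
Uma     | NULL          
George  | Linear Algebra


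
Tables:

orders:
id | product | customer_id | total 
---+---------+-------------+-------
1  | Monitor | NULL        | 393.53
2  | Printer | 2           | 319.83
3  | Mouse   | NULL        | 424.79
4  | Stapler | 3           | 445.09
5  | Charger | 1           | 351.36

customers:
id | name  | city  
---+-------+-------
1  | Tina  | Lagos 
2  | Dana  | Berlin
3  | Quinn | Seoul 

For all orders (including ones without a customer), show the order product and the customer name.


LEFT JOIN keeps every row from orders (the left table); where customer_id has no match in customers, the customer columns become NULL. Walk through each order:
  - order 1 (Monitor): customer_id=NULL, no match -> kept with NULL
  - order 2 (Printer): customer_id=2 -> matches Dana
  - order 3 (Mouse): customer_id=NULL, no match -> kept with NULL
  - order 4 (Stapler): customer_id=3 -> matches Quinn
  - order 5 (Charger): customer_id=1 -> matches Tina
All 5 rows appear; 2 have NULL customer.

SQL:
SELECT a.product, b.name AS customer
FROM orders a
LEFT JOIN customers b ON a.customer_id = b.id

Result:
product | customer
--------+---------
Monitor | NULL    
Printer | Dana    
Mouse   | NULL    
Stapler | Quinn   
Charger | Tina    


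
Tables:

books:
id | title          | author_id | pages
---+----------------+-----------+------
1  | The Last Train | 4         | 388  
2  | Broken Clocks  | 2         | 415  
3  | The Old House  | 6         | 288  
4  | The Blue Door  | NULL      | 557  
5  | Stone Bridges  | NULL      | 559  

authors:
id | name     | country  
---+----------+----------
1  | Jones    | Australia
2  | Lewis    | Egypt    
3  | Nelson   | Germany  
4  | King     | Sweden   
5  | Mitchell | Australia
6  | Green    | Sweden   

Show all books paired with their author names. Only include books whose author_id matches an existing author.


INNER JOIN keeps only books rows whose author_id matches an id in authors. Walk through each book:
  - book 1 (The Last Train): author_id=4 -> matches King
  - book 2 (Broken Clocks): author_id=2 -> matches Lewis
  - book 3 (The Old House): author_id=6 -> matches Green
  - book 4 (The Blue Door): author_id=NULL, no match -> dropped
  - book 5 (Stone Bridges): author_id=NULL, no match -> dropped
So 2 of 5 rows are dropped.

SQL:
SELECT a.title, b.name AS author
FROM books a
INNER JOIN authors b ON a.author_id = b.id

Result:
title          | author
---------------+-------
The Last Train | King  
Broken Clocks  | Lewis 
The Old House  | Green 


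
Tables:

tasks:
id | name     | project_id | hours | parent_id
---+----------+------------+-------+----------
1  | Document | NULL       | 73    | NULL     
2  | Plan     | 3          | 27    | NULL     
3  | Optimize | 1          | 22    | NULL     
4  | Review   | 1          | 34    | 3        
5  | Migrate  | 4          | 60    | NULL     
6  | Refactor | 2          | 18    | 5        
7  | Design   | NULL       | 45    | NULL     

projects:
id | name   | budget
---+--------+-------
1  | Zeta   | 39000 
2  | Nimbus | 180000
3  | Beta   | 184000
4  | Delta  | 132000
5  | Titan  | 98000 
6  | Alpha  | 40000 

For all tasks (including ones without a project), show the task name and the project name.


LEFT JOIN keeps every row from tasks (the left table); where project_id has no match in projects, the project columns become NULL. Walk through each task:
  - task 1 (Document): project_id=NULL, no match -> kept with NULL
  - task 2 (Plan): project_id=3 -> matches Beta
  - task 3 (Optimize): project_id=1 -> matches Zeta
  - task 4 (Review): project_id=1 -> matches Zeta
  - task 5 (Migrate): project_id=4 -> matches Delta
  - task 6 (Refactor): project_id=2 -> matches Nimbus
  - task 7 (Design): project_id=NULL, no match -> kept with NULL
All 7 rows appear; 2 have NULL project.

SQL:
SELECT a.name, b.name AS project
FROM tasks a
LEFT JOIN projects b ON a.project_id = b.id

Result:
name     | project
---------+--------
Document | NULL   
Plan     | Beta   
Optimize | Zeta   
Review   | Zeta   
Migrate  | Delta  
Refactor | Nimbus 
Design   | NULL   


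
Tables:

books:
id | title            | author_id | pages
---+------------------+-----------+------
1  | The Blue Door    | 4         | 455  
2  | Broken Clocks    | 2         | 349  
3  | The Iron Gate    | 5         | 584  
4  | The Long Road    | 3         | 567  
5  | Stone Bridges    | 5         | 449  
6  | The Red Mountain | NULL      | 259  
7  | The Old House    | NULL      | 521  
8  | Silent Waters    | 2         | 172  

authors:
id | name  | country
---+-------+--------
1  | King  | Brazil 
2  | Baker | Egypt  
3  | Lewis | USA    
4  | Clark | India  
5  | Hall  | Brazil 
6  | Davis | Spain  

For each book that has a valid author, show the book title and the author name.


INNER JOIN keeps only books rows whose author_id matches an id in authors. Walk through each book:
  - book 1 (The Blue Door): author_id=4 -> matches Clark
  - book 2 (Broken Clocks): author_id=2 -> matches Baker
  - book 3 (The Iron Gate): author_id=5 -> matches Hall
  - book 4 (The Long Road): author_id=3 -> matches Lewis
  - book 5 (Stone Bridges): author_id=5 -> matches Hall
  - book 6 (The Red Mountain): author_id=NULL, no match -> dropped
  - book 7 (The Old House): author_id=NULL, no match -> dropped
  - book 8 (Silent Waters): author_id=2 -> matches Baker
So 2 of 8 rows are dropped.

SQL:
SELECT a.title, b.name AS author
FROM books a
INNER JOIN authors b ON a.author_id = b.id

Result:
title         | author
--------------+-------
The Blue Door | Clark 
Broken Clocks | Baker 
The Iron Gate | Hall  
The Long Road | Lewis 
Stone Bridges | Hall  
Silent Waters | Baker 


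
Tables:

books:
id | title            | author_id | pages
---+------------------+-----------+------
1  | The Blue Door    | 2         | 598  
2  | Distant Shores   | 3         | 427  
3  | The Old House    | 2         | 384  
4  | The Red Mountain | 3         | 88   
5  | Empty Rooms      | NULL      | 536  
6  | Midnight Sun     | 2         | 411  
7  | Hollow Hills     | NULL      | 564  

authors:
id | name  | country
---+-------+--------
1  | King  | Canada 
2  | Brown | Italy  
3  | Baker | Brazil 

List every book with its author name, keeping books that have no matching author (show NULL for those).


LEFT JOIN keeps every row from books (the left table); where author_id has no match in authors, the author columns become NULL. Walk through each book:
  - book 1 (The Blue Door): author_id=2 -> matches Brown
  - book 2 (Distant Shores): author_id=3 -> matches Baker
  - book 3 (The Old House): author_id=2 -> matches Brown
  - book 4 (The Red Mountain): author_id=3 -> matches Baker
  - book 5 (Empty Rooms): author_id=NULL, no match -> kept with NULL
  - book 6 (Midnight Sun): author_id=2 -> matches Brown
  - book 7 (Hollow Hills): author_id=NULL, no match -> kept with NULL
All 7 rows appear; 2 have NULL author.

SQL:
SELECT a.title, b.name AS author
FROM books a
LEFT JOIN authors b ON a.author_id = b.id

Result:
title            | author
-----------------+-------
The Blue Door    | Brown 
Distant Shores   | Baker 
The Old House    | Brown 
The Red Mountain | Baker 
Empty Rooms      | NULL  
Midnight Sun     | Brown 
Hollow Hills     | NULL  


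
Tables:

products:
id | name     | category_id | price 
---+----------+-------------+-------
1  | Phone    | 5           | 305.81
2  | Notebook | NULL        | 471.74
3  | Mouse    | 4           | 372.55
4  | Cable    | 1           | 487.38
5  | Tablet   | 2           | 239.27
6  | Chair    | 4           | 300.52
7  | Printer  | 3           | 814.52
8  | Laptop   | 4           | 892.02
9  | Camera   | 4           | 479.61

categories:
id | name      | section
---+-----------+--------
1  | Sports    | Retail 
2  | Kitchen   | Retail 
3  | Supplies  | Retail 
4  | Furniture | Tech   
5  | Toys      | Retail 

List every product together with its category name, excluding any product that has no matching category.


INNER JOIN keeps only products rows whose category_id matches an id in categories. Walk through each product:
  - product 1 (Phone): category_id=5 -> matches Toys
  - product 2 (Notebook): category_id=NULL, no match -> dropped
  - product 3 (Mouse): category_id=4 -> matches Furniture
  - product 4 (Cable): category_id=1 -> matches Sports
  - product 5 (Tablet): category_id=2 -> matches Kitchen
  - product 6 (Chair): category_id=4 -> matches Furniture
  - product 7 (Printer): category_id=3 -> matches Supplies
  - product 8 (Laptop): category_id=4 -> matches Furniture
  - product 9 (Camera): category_id=4 -> matches Furniture
So 1 of 9 rows is dropped.

SQL:
SELECT a.name, b.name AS category
FROM products a
INNER JOIN categories b ON a.category_id = b.id

Result:
name    | category 
--------+----------
Phone   | Toys     
Mouse   | Furniture
Cable   | Sports   
Tablet  | Kitchen  
Chair   | Furniture
Printer | Supplies 
Laptop  | Furniture
Camera  | Furniture


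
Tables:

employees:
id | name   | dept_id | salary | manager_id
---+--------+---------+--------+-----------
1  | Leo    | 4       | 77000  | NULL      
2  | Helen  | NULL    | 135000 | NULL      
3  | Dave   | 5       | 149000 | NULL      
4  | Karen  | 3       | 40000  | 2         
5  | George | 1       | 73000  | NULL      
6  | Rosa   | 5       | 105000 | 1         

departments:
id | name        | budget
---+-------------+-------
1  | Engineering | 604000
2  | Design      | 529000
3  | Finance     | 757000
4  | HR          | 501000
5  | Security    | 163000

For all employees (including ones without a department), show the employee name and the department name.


LEFT JOIN keeps every row from employees (the left table); where dept_id has no match in departments, the department columns become NULL. Walk through each employee:
  - employee 1 (Leo): dept_id=4 -> matches HR
  - employee 2 (Helen): dept_id=NULL, no match -> kept with NULL
  - employee 3 (Dave): dept_id=5 -> matches Security
  - employee 4 (Karen): dept_id=3 -> matches Finance
  - employee 5 (George): dept_id=1 -> matches Engineering
  - employee 6 (Rosa): dept_id=5 -> matches Security
All 6 rows appear; 1 has NULL department.

SQL:
SELECT a.name, b.name AS department
FROM employees a
LEFT JOIN departments b ON a.dept_id = b.id

Result:
name   | department 
-------+------------
Leo    | HR         
Helen  | NULL       
Dave   | Security   
Karen  | Finance    
George | Engineering
Rosa   | Security   


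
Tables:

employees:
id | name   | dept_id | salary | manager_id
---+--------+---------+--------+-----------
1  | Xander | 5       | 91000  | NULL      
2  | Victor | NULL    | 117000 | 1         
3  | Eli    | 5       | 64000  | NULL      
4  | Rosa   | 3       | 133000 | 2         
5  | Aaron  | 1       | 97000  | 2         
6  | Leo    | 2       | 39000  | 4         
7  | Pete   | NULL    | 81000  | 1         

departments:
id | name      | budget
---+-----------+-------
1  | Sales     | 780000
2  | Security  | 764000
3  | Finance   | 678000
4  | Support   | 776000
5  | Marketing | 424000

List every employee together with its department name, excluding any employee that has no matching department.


INNER JOIN keeps only employees rows whose dept_id matches an id in departments. Walk through each employee:
  - employee 1 (Xander): dept_id=5 -> matches Marketing
  - employee 2 (Victor): dept_id=NULL, no match -> dropped
  - employee 3 (Eli): dept_id=5 -> matches Marketing
  - employee 4 (Rosa): dept_id=3 -> matches Finance
  - employee 5 (Aaron): dept_id=1 -> matches Sales
  - employee 6 (Leo): dept_id=2 -> matches Security
  - employee 7 (Pete): dept_id=NULL, no match -> dropped
So 2 of 7 rows are dropped.

SQL:
SELECT a.name, b.name AS department
FROM employees a
INNER JOIN departments b ON a.dept_id = b.id

Result:
name   | department
-------+-----------
Xander | Marketing 
Eli    | Marketing 
Rosa   | Finance   
Aaron  | Sales     
Leo    | Security  


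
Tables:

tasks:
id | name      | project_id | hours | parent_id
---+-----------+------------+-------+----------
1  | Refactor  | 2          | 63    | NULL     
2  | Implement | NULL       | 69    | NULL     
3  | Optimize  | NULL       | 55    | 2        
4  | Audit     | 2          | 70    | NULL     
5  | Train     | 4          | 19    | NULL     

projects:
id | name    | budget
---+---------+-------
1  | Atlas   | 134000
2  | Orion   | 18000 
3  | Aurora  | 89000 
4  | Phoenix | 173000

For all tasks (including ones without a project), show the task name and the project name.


LEFT JOIN keeps every row from tasks (the left table); where project_id has no match in projects, the project columns become NULL. Walk through each task:
  - task 1 (Refactor): project_id=2 -> matches Orion
  - task 2 (Implement): project_id=NULL, no match -> kept with NULL
  - task 3 (Optimize): project_id=NULL, no match -> kept with NULL
  - task 4 (Audit): project_id=2 -> matches Orion
  - task 5 (Train): project_id=4 -> matches Phoenix
All 5 rows appear; 2 have NULL project.

SQL:
SELECT a.name, b.name AS project
FROM tasks a
LEFT JOIN projects b ON a.project_id = b.id

Result:
name      | project
----------+--------
Refactor  | Orion  
Implement | NULL   
Optimize  | NULL   
Audit     | Orion  
Train     | Phoenix


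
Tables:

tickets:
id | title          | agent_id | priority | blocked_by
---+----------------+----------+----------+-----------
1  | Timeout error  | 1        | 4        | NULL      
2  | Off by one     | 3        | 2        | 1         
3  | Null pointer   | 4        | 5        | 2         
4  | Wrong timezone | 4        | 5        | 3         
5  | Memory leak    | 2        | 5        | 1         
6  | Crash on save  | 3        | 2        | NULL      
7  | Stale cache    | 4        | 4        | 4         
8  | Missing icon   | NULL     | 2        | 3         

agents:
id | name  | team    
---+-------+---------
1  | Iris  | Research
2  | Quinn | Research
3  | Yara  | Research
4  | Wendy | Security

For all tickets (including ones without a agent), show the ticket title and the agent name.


LEFT JOIN keeps every row from tickets (the left table); where agent_id has no match in agents, the agent columns become NULL. Walk through each ticket:
  - ticket 1 (Timeout error): agent_id=1 -> matches Iris
  - ticket 2 (Off by one): agent_id=3 -> matches Yara
  - ticket 3 (Null pointer): agent_id=4 -> matches Wendy
  - ticket 4 (Wrong timezone): agent_id=4 -> matches Wendy
  - ticket 5 (Memory leak): agent_id=2 -> matches Quinn
  - ticket 6 (Crash on save): agent_id=3 -> matches Yara
  - ticket 7 (Stale cache): agent_id=4 -> matches Wendy
  - ticket 8 (Missing icon): agent_id=NULL, no match -> kept with NULL
All 8 rows appear; 1 has NULL agent.

SQL:
SELECT a.title, b.name AS agent
FROM tickets a
LEFT JOIN agents b ON a.agent_id = b.id

Result:
title          | agent
---------------+------
Timeout error  | Iris 
Off by one     | Yara 
Null pointer   | Wendy
Wrong timezone | Wendy
Memory leak    | Quinn
Crash on save  | Yara 
Stale cache    | Wendy
Missing icon   | NULL 


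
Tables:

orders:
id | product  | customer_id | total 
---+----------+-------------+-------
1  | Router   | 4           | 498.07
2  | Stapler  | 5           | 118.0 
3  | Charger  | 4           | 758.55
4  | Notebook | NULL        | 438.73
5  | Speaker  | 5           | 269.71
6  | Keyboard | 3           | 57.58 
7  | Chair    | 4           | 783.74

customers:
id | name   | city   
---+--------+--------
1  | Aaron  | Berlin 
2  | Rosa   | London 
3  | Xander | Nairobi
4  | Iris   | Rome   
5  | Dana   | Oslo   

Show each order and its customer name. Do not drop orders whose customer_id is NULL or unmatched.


LEFT JOIN keeps every row from orders (the left table); where customer_id has no match in customers, the customer columns become NULL. Walk through each order:
  - order 1 (Router): customer_id=4 -> matches Iris
  - order 2 (Stapler): customer_id=5 -> matches Dana
  - order 3 (Charger): customer_id=4 -> matches Iris
  - order 4 (Notebook): customer_id=NULL, no match -> kept with NULL
  - order 5 (Speaker): customer_id=5 -> matches Dana
  - order 6 (Keyboard): customer_id=3 -> matches Xander
  - order 7 (Chair): customer_id=4 -> matches Iris
All 7 rows appear; 1 has NULL customer.

SQL:
SELECT a.product, b.name AS customer
FROM orders a
LEFT JOIN customers b ON a.customer_id = b.id

Result:
product  | customer
---------+---------
Router   | Iris    
Stapler  | Dana    
Charger  | Iris    
Notebook | NULL    
Speaker  | Dana    
Keyboard | Xander  
Chair    | Iris    


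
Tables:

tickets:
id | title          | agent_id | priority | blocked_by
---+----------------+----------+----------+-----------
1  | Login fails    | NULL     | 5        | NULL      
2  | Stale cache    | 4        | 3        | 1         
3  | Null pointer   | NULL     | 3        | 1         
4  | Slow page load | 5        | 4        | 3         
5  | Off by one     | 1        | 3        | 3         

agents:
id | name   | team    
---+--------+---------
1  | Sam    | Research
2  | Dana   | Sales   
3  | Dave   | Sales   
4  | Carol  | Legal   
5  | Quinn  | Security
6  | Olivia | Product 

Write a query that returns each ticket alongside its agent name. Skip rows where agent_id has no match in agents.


INNER JOIN keeps only tickets rows whose agent_id matches an id in agents. Walk through each ticket:
  - ticket 1 (Login fails): agent_id=NULL, no match -> dropped
  - ticket 2 (Stale cache): agent_id=4 -> matches Carol
  - ticket 3 (Null pointer): agent_id=NULL, no match -> dropped
  - ticket 4 (Slow page load): agent_id=5 -> matches Quinn
  - ticket 5 (Off by one): agent_id=1 -> matches Sam
So 2 of 5 rows are dropped.

SQL:
SELECT a.title, b.name AS agent
FROM tickets a
INNER JOIN agents b ON a.agent_id = b.id

Result:
title          | agent
---------------+------
Stale cache    | Carol
Slow page load | Quinn
Off by one     | Sam  


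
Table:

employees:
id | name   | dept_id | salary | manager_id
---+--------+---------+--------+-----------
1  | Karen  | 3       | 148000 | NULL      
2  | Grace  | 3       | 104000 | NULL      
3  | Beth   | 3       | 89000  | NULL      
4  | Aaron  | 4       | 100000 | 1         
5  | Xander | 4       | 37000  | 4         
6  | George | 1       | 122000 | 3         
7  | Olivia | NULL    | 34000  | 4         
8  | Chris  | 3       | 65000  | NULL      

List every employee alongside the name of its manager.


This is a self-join: employees is joined to a second copy of itself, matching each row's manager_id to another row's id. Use LEFT JOIN so rows with manager_id=NULL are kept.
  - employee 1 (Karen): manager_id=NULL -> NULL
  - employee 2 (Grace): manager_id=NULL -> NULL
  - employee 3 (Beth): manager_id=NULL -> NULL
  - employee 4 (Aaron): manager_id=1 -> Karen
  - employee 5 (Xander): manager_id=4 -> Aaron
  - employee 6 (George): manager_id=3 -> Beth
  - employee 7 (Olivia): manager_id=4 -> Aaron
  - employee 8 (Chris): manager_id=NULL -> NULL

SQL:
SELECT a.name AS item, b.name AS manager
FROM employees a
LEFT JOIN employees b ON a.manager_id = b.id

Result:
item   | manager
-------+--------
Karen  | NULL   
Grace  | NULL   
Beth   | NULL   
Aaron  | Karen  
Xander | Aaron  
George | Beth   
Olivia | Aaron  
Chris  | NULL   


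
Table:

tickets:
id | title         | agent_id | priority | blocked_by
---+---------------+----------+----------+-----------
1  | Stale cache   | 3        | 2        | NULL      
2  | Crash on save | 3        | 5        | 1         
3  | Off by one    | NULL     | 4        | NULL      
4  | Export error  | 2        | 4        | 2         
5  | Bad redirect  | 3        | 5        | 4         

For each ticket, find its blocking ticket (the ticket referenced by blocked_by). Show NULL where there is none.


This is a self-join: tickets is joined to a second copy of itself, matching each row's blocked_by to another row's id. Use LEFT JOIN so rows with blocked_by=NULL are kept.
  - ticket 1 (Stale cache): blocked_by=NULL -> NULL
  - ticket 2 (Crash on save): blocked_by=1 -> Stale cache
  - ticket 3 (Off by one): blocked_by=NULL -> NULL
  - ticket 4 (Export error): blocked_by=2 -> Crash on save
  - ticket 5 (Bad redirect): blocked_by=4 -> Export error

SQL:
SELECT a.title AS item, b.title AS blocked_by
FROM tickets a
LEFT JOIN tickets b ON a.blocked_by = b.id

Result:
item          | blocked_by   
--------------+--------------
Stale cache   | NULL         
Crash on save | Stale cache  
Off by one    | NULL         
Export error  | Crash on save
Bad redirect  | Export error 


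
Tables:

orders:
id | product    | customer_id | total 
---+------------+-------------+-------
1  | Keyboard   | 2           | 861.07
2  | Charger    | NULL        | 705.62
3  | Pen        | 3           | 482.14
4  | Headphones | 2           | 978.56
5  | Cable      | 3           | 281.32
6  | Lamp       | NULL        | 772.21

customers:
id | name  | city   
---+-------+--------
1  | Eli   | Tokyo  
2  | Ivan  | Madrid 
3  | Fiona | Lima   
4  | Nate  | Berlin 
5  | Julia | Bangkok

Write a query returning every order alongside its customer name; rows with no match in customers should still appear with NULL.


LEFT JOIN keeps every row from orders (the left table); where customer_id has no match in customers, the customer columns become NULL. Walk through each order:
  - order 1 (Keyboard): customer_id=2 -> matches Ivan
  - order 2 (Charger): customer_id=NULL, no match -> kept with NULL
  - order 3 (Pen): customer_id=3 -> matches Fiona
  - order 4 (Headphones): customer_id=2 -> matches Ivan
  - order 5 (Cable): customer_id=3 -> matches Fiona
  - order 6 (Lamp): customer_id=NULL, no match -> kept with NULL
All 6 rows appear; 2 have NULL customer.

SQL:
SELECT a.product, b.name AS customer
FROM orders a
LEFT JOIN customers b ON a.customer_id = b.id

Result:
product    | customer
-----------+---------
Keyboard   | Ivan    
Charger    | NULL    
Pen        | Fiona   
Headphones | Ivan    
Cable      | Fiona   
Lamp       | NULL    


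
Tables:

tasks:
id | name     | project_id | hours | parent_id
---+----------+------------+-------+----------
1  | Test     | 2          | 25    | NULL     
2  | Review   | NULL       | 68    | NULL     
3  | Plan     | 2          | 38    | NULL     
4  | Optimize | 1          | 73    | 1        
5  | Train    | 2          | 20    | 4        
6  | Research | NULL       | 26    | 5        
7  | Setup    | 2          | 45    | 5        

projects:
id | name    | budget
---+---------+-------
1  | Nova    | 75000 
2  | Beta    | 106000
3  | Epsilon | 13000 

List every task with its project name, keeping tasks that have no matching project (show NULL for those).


LEFT JOIN keeps every row from tasks (the left table); where project_id has no match in projects, the project columns become NULL. Walk through each task:
  - task 1 (Test): project_id=2 -> matches Beta
  - task 2 (Review): project_id=NULL, no match -> kept with NULL
  - task 3 (Plan): project_id=2 -> matches Beta
  - task 4 (Optimize): project_id=1 -> matches Nova
  - task 5 (Train): project_id=2 -> matches Beta
  - task 6 (Research): project_id=NULL, no match -> kept with NULL
  - task 7 (Setup): project_id=2 -> matches Beta
All 7 rows appear; 2 have NULL project.

SQL:
SELECT a.name, b.name AS project
FROM tasks a
LEFT JOIN projects b ON a.project_id = b.id

Result:
name     | project
---------+--------
Test     | Beta   
Review   | NULL   
Plan     | Beta   
Optimize | Nova   
Train    | Beta   
Research | NULL   
Setup    | Beta   


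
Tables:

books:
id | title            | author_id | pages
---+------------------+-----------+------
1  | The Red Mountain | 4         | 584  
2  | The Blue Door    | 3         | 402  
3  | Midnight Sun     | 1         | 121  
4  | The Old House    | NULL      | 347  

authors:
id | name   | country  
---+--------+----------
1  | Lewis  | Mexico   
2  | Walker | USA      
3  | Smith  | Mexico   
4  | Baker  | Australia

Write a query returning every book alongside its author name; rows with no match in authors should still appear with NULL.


LEFT JOIN keeps every row from books (the left table); where author_id has no match in authors, the author columns become NULL. Walk through each book:
  - book 1 (The Red Mountain): author_id=4 -> matches Baker
  - book 2 (The Blue Door): author_id=3 -> matches Smith
  - book 3 (Midnight Sun): author_id=1 -> matches Lewis
  - book 4 (The Old House): author_id=NULL, no match -> kept with NULL
All 4 rows appear; 1 has NULL author.

SQL:
SELECT a.title, b.name AS author
FROM books a
LEFT JOIN authors b ON a.author_id = b.id

Result:
title            | author
-----------------+-------
The Red Mountain | Baker 
The Blue Door    | Smith 
Midnight Sun     | Lewis 
The Old House    | NULL  


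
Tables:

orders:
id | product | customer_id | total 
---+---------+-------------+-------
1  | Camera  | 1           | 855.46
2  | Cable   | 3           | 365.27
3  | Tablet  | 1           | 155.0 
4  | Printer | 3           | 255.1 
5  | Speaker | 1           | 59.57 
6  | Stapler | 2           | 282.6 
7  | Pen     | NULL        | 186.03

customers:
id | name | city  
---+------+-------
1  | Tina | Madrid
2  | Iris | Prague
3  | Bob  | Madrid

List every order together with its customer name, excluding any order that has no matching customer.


INNER JOIN keeps only orders rows whose customer_id matches an id in customers. Walk through each order:
  - order 1 (Camera): customer_id=1 -> matches Tina
  - order 2 (Cable): customer_id=3 -> matches Bob
  - order 3 (Tablet): customer_id=1 -> matches Tina
  - order 4 (Printer): customer_id=3 -> matches Bob
  - order 5 (Speaker): customer_id=1 -> matches Tina
  - order 6 (Stapler): customer_id=2 -> matches Iris
  - order 7 (Pen): customer_id=NULL, no match -> dropped
So 1 of 7 rows is dropped.

SQL:
SELECT a.product, b.name AS customer
FROM orders a
INNER JOIN customers b ON a.customer_id = b.id

Result:
product | customer
--------+---------
Camera  | Tina    
Cable   | Bob     
Tablet  | Tina    
Printer | Bob     
Speaker | Tina    
Stapler | Iris    


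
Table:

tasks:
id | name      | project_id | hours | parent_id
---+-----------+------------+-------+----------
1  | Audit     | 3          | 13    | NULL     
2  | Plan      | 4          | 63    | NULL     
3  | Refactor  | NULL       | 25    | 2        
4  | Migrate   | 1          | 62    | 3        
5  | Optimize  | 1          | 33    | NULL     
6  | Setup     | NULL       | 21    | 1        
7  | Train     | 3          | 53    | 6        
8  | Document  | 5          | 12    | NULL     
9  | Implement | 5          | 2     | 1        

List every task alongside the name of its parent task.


This is a self-join: tasks is joined to a second copy of itself, matching each row's parent_id to another row's id. Use LEFT JOIN so rows with parent_id=NULL are kept.
  - task 1 (Audit): parent_id=NULL -> NULL
  - task 2 (Plan): parent_id=NULL -> NULL
  - task 3 (Refactor): parent_id=2 -> Plan
  - task 4 (Migrate): parent_id=3 -> Refactor
  - task 5 (Optimize): parent_id=NULL -> NULL
  - task 6 (Setup): parent_id=1 -> Audit
  - task 7 (Train): parent_id=6 -> Setup
  - task 8 (Document): parent_id=NULL -> NULL
  - task 9 (Implement): parent_id=1 -> Audit

SQL:
SELECT a.name AS item, b.name AS parent
FROM tasks a
LEFT JOIN tasks b ON a.parent_id = b.id

Result:
item      | parent  
----------+---------
Audit     | NULL    
Plan      | NULL    
Refactor  | Plan    
Migrate   | Refactor
Optimize  | NULL    
Setup     | Audit   
Train     | Setup   
Document  | NULL    
Implement | Audit   


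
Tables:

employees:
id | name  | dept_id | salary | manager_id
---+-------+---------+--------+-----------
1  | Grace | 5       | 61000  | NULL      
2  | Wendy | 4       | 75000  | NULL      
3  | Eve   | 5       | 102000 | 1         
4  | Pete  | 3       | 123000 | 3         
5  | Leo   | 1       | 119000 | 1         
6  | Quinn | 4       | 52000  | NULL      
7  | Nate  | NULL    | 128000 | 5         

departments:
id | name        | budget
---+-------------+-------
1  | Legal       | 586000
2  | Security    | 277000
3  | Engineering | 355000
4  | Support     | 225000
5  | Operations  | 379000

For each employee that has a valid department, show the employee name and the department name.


INNER JOIN keeps only employees rows whose dept_id matches an id in departments. Walk through each employee:
  - employee 1 (Grace): dept_id=5 -> matches Operations
  - employee 2 (Wendy): dept_id=4 -> matches Support
  - employee 3 (Eve): dept_id=5 -> matches Operations
  - employee 4 (Pete): dept_id=3 -> matches Engineering
  - employee 5 (Leo): dept_id=1 -> matches Legal
  - employee 6 (Quinn): dept_id=4 -> matches Support
  - employee 7 (Nate): dept_id=NULL, no match -> dropped
So 1 of 7 rows is dropped.

SQL:
SELECT a.name, b.name AS department
FROM employees a
INNER JOIN departments b ON a.dept_id = b.id

Result:
name  | department 
------+------------
Grace | Operations 
Wendy | Support    
Eve   | Operations 
Pete  | Engineering
Leo   | Legal      
Quinn | Support    


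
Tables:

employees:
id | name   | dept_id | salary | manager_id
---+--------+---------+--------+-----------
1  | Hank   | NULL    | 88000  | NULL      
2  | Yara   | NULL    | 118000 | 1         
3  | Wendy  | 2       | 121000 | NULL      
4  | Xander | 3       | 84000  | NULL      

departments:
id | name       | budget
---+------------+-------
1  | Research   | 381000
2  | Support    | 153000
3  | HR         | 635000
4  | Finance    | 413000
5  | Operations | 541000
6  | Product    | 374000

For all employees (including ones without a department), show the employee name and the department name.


LEFT JOIN keeps every row from employees (the left table); where dept_id has no match in departments, the department columns become NULL. Walk through each employee:
  - employee 1 (Hank): dept_id=NULL, no match -> kept with NULL
  - employee 2 (Yara): dept_id=NULL, no match -> kept with NULL
  - employee 3 (Wendy): dept_id=2 -> matches Support
  - employee 4 (Xander): dept_id=3 -> matches HR
All 4 rows appear; 2 have NULL department.

SQL:
SELECT a.name, b.name AS department
FROM employees a
LEFT JOIN departments b ON a.dept_id = b.id

Result:
name   | department
-------+-----------
Hank   | NULL      
Yara   | NULL      
Wendy  | Support   
Xander | HR        


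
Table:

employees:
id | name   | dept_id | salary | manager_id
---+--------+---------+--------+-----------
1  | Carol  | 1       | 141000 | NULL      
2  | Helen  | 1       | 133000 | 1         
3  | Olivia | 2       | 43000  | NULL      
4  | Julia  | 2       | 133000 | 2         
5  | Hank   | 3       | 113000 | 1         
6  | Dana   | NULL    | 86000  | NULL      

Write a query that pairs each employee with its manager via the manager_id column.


This is a self-join: employees is joined to a second copy of itself, matching each row's manager_id to another row's id. Use LEFT JOIN so rows with manager_id=NULL are kept.
  - employee 1 (Carol): manager_id=NULL -> NULL
  - employee 2 (Helen): manager_id=1 -> Carol
  - employee 3 (Olivia): manager_id=NULL -> NULL
  - employee 4 (Julia): manager_id=2 -> Helen
  - employee 5 (Hank): manager_id=1 -> Carol
  - employee 6 (Dana): manager_id=NULL -> NULL

SQL:
SELECT a.name AS item, b.name AS manager
FROM employees a
LEFT JOIN employees b ON a.manager_id = b.id

Result:
item   | manager
-------+--------
Carol  | NULL   
Helen  | Carol  
Olivia | NULL   
Julia  | Helen  
Hank   | Carol  
Dana   | NULL   


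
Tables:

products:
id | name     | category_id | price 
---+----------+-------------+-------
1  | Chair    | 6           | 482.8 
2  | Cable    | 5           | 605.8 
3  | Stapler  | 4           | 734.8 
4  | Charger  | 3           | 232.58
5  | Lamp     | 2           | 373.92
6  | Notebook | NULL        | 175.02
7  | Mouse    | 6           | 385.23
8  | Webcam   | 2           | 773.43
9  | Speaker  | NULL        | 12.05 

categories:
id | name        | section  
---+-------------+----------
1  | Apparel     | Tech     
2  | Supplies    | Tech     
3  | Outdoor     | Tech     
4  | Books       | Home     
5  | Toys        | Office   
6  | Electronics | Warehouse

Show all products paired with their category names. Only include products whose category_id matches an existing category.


INNER JOIN keeps only products rows whose category_id matches an id in categories. Walk through each product:
  - product 1 (Chair): category_id=6 -> matches Electronics
  - product 2 (Cable): category_id=5 -> matches Toys
  - product 3 (Stapler): category_id=4 -> matches Books
  - product 4 (Charger): category_id=3 -> matches Outdoor
  - product 5 (Lamp): category_id=2 -> matches Supplies
  - product 6 (Notebook): category_id=NULL, no match -> dropped
  - product 7 (Mouse): category_id=6 -> matches Electronics
  - product 8 (Webcam): category_id=2 -> matches Supplies
  - product 9 (Speaker): category_id=NULL, no match -> dropped
So 2 of 9 rows are dropped.

SQL:
SELECT a.name, b.name AS category
FROM products a
INNER JOIN categories b ON a.category_id = b.id

Result:
name    | category   
--------+------------
Chair   | Electronics
Cable   | Toys       
Stapler | Books      
Charger | Outdoor    
Lamp    | Supplies   
Mouse   | Electronics
Webcam  | Supplies   
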